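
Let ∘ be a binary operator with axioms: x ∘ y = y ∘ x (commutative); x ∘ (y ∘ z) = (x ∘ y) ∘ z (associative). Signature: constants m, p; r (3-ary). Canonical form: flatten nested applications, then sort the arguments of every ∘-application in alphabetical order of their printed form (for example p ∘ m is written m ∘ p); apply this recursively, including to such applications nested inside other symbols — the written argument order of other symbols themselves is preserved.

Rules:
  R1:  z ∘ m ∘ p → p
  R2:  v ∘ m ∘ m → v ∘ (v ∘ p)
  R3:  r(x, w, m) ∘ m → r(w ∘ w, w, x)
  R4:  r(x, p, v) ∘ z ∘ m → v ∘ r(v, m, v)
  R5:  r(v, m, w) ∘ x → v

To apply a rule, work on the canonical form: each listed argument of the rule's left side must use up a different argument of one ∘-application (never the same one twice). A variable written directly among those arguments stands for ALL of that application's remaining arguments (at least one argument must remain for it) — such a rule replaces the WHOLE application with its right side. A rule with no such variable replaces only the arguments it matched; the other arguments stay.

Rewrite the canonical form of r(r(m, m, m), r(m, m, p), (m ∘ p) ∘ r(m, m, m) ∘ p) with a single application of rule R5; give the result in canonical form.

Canonical form:  r(r(m, m, m), r(m, m, p), m ∘ p ∘ p ∘ r(m, m, m))
R5 matches:  uses r(m, m, m);  v := m, w := m, x := m ∘ p ∘ p
Every leftover argument binds to the variable; the entire application is replaced.
Giving:  r(r(m, m, m), r(m, m, p), m)

Answer: r(r(m, m, m), r(m, m, p), m)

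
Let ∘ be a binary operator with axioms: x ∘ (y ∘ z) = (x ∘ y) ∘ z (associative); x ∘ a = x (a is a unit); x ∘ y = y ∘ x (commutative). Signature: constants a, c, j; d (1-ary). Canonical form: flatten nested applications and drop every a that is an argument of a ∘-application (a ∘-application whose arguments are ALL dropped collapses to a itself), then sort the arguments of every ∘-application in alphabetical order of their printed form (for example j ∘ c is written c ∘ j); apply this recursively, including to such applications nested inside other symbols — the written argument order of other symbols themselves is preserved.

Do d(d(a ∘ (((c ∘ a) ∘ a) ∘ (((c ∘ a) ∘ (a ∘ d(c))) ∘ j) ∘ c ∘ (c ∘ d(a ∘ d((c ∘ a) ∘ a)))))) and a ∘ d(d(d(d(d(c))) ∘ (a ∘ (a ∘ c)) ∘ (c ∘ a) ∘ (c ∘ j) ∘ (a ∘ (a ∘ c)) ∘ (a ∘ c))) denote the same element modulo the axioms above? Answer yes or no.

Answer: no — d(d(c ∘ c ∘ c ∘ c ∘ d(c) ∘ d(d(c)) ∘ j)) vs d(d(c ∘ c ∘ c ∘ c ∘ c ∘ d(d(d(c))) ∘ j))

Derivation:
Left:  d(d(a ∘ (((c ∘ a) ∘ a) ∘ (((c ∘ a) ∘ (a ∘ d(c))) ∘ j) ∘ c ∘ (c ∘ d(a ∘ d((c ∘ a) ∘ a))))))
  Focus inside:  a ∘ (((c ∘ a) ∘ a) ∘ (((c ∘ a) ∘ (a ∘ d(c))) ∘ j) ∘ c ∘ (c ∘ d(a ∘ d((c ∘ a) ∘ a))))
  Un-nest:  a ∘ c ∘ a ∘ a ∘ c ∘ a ∘ a ∘ d(c) ∘ j ∘ c ∘ c ∘ d(a ∘ d((c ∘ a) ∘ a))
  Canonicalize subterm:  d(a ∘ d((c ∘ a) ∘ a))  →  d(d(c))
  Unit:  drop a (×5)
  Order the arguments:  c ∘ c ∘ c ∘ c ∘ d(c) ∘ d(d(c)) ∘ j
  Rebuild:  d(d(c ∘ c ∘ c ∘ c ∘ d(c) ∘ d(d(c)) ∘ j))
Right:  a ∘ d(d(d(d(d(c))) ∘ (a ∘ (a ∘ c)) ∘ (c ∘ a) ∘ (c ∘ j) ∘ (a ∘ (a ∘ c)) ∘ (a ∘ c)))
  Inside:  d(d(d(d(d(c))) ∘ (a ∘ (a ∘ c)) ∘ (c ∘ a) ∘ (c ∘ j) ∘ (a ∘ (a ∘ c)) ∘ (a ∘ c)))  →  d(d(c ∘ c ∘ c ∘ c ∘ c ∘ d(d(d(c))) ∘ j))
  Drop the unit:  drop a
  Sort:  d(d(c ∘ c ∘ c ∘ c ∘ c ∘ d(d(d(c))) ∘ j))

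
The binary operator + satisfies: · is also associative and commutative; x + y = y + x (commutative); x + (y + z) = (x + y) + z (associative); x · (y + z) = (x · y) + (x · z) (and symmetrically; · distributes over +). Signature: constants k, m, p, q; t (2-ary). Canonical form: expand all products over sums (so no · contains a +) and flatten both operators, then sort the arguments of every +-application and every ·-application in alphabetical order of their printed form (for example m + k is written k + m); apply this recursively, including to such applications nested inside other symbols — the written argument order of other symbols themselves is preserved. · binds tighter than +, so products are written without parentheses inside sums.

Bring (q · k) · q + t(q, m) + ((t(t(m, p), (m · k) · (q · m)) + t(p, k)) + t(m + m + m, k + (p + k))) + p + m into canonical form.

Answer: k · q · q + m + p + t(m + m + m, k + k + p) + t(p, k) + t(q, m) + t(t(m, p), k · m · m · q)

Derivation:
Merge nested applications:  k · q · q + t(q, m) + t(t(m, p), k · m · m · q) + t(p, k) + t(m + m + m, k + k + p) + p + m
Sort:  k · q · q + m + p + t(m + m + m, k + k + p) + t(p, k) + t(q, m) + t(t(m, p), k · m · m · q)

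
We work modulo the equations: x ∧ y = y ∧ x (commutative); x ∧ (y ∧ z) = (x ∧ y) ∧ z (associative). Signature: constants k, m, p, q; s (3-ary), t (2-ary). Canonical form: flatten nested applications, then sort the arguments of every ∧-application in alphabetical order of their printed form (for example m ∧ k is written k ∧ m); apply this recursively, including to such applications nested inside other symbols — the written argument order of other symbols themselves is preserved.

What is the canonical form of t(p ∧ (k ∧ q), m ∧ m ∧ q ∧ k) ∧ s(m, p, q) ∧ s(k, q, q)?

Answer: s(k, q, q) ∧ s(m, p, q) ∧ t(k ∧ p ∧ q, k ∧ m ∧ m ∧ q)

Derivation:
Inside:  t(p ∧ (k ∧ q), m ∧ m ∧ q ∧ k)  →  t(k ∧ p ∧ q, k ∧ m ∧ m ∧ q)
Order the arguments:  s(k, q, q) ∧ s(m, p, q) ∧ t(k ∧ p ∧ q, k ∧ m ∧ m ∧ q)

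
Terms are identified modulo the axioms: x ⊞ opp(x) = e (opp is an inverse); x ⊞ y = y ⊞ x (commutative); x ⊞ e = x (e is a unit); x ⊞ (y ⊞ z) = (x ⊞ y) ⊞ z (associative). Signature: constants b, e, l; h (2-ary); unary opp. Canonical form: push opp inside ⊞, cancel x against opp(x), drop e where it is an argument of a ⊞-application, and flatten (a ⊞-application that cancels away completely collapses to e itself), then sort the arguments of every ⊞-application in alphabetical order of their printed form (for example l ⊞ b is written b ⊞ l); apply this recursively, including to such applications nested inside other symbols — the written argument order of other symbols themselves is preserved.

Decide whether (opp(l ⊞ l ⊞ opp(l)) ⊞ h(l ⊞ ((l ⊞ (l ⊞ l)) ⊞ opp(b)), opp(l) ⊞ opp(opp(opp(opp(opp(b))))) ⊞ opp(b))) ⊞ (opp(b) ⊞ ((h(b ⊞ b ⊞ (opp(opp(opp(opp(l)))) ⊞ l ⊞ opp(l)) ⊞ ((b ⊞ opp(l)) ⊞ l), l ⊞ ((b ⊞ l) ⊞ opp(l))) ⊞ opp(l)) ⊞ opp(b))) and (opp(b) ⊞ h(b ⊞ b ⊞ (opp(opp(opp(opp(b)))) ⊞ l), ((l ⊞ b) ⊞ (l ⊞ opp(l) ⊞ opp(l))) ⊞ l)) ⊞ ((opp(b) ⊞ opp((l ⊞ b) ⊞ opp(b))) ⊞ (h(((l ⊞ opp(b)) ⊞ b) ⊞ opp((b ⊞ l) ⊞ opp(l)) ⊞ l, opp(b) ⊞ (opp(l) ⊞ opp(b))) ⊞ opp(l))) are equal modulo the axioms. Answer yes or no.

Answer: no — h(b ⊞ b ⊞ b ⊞ l, b ⊞ l) ⊞ h(l ⊞ l ⊞ l ⊞ l ⊞ opp(b), opp(b) ⊞ opp(b) ⊞ opp(l)) ⊞ opp(b) ⊞ opp(b) ⊞ opp(l) ⊞ opp(l) vs h(b ⊞ b ⊞ b ⊞ l, b ⊞ l) ⊞ h(l ⊞ l ⊞ opp(b), opp(b) ⊞ opp(b) ⊞ opp(l)) ⊞ opp(b) ⊞ opp(b) ⊞ opp(l) ⊞ opp(l)

Derivation:
Left:  (opp(l ⊞ l ⊞ opp(l)) ⊞ h(l ⊞ ((l ⊞ (l ⊞ l)) ⊞ opp(b)), opp(l) ⊞ opp(opp(opp(opp(opp(b))))) ⊞ opp(b))) ⊞ (opp(b) ⊞ ((h(b ⊞ b ⊞ (opp(opp(opp(opp(l)))) ⊞ l ⊞ opp(l)) ⊞ ((b ⊞ opp(l)) ⊞ l), l ⊞ ((b ⊞ l) ⊞ opp(l))) ⊞ opp(l)) ⊞ opp(b)))
  Push opp inside:  distribute opp over ⊞ and collapse double opp
  Collect:  opp(l) ⊞ opp(l) ⊞ h(l ⊞ l ⊞ l ⊞ l ⊞ opp(b), opp(b) ⊞ opp(b) ⊞ opp(l)) ⊞ opp(b) ⊞ opp(b) ⊞ h(b ⊞ b ⊞ b ⊞ l, b ⊞ l)
  Order the arguments:  h(b ⊞ b ⊞ b ⊞ l, b ⊞ l) ⊞ h(l ⊞ l ⊞ l ⊞ l ⊞ opp(b), opp(b) ⊞ opp(b) ⊞ opp(l)) ⊞ opp(b) ⊞ opp(b) ⊞ opp(l) ⊞ opp(l)
Right:  (opp(b) ⊞ h(b ⊞ b ⊞ (opp(opp(opp(opp(b)))) ⊞ l), ((l ⊞ b) ⊞ (l ⊞ opp(l) ⊞ opp(l))) ⊞ l)) ⊞ ((opp(b) ⊞ opp((l ⊞ b) ⊞ opp(b))) ⊞ (h(((l ⊞ opp(b)) ⊞ b) ⊞ opp((b ⊞ l) ⊞ opp(l)) ⊞ l, opp(b) ⊞ (opp(l) ⊞ opp(b))) ⊞ opp(l)))
  Push opp inside:  distribute opp over ⊞ and collapse double opp
  Collect terms:  opp(b) ⊞ opp(b) ⊞ h(b ⊞ b ⊞ b ⊞ l, b ⊞ l) ⊞ opp(l) ⊞ opp(l) ⊞ h(l ⊞ l ⊞ opp(b), opp(b) ⊞ opp(b) ⊞ opp(l))
  Order the arguments:  h(b ⊞ b ⊞ b ⊞ l, b ⊞ l) ⊞ h(l ⊞ l ⊞ opp(b), opp(b) ⊞ opp(b) ⊞ opp(l)) ⊞ opp(b) ⊞ opp(b) ⊞ opp(l) ⊞ opp(l)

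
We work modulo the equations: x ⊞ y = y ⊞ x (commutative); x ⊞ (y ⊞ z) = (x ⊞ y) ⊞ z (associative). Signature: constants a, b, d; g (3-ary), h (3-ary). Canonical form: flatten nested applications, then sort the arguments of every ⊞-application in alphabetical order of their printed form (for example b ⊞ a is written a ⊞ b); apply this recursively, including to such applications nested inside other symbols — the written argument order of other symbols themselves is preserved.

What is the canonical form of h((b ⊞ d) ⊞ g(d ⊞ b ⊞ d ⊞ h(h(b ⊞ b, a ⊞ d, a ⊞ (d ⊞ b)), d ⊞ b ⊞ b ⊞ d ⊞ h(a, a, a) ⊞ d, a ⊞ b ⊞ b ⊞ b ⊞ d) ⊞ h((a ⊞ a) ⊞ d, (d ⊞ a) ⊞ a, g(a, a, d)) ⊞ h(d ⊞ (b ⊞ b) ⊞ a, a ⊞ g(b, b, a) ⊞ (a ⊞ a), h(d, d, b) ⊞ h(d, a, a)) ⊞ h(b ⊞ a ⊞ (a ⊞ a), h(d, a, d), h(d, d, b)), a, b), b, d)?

Focus inside:  (b ⊞ d) ⊞ g(d ⊞ b ⊞ d ⊞ h(h(b ⊞ b, a ⊞ d, a ⊞ (d ⊞ b)), d ⊞ b ⊞ b ⊞ d ⊞ h(a, a, a) ⊞ d, a ⊞ b ⊞ b ⊞ b ⊞ d) ⊞ h((a ⊞ a) ⊞ d, (d ⊞ a) ⊞ a, g(a, a, d)) ⊞ h(d ⊞ (b ⊞ b) ⊞ a, a ⊞ g(b, b, a) ⊞ (a ⊞ a), h(d, d, b) ⊞ h(d, a, a)) ⊞ h(b ⊞ a ⊞ (a ⊞ a), h(d, a, d), h(d, d, b)), a, b)
Flatten:  b ⊞ d ⊞ g(d ⊞ b ⊞ d ⊞ h(h(b ⊞ b, a ⊞ d, a ⊞ (d ⊞ b)), d ⊞ b ⊞ b ⊞ d ⊞ h(a, a, a) ⊞ d, a ⊞ b ⊞ b ⊞ b ⊞ d) ⊞ h((a ⊞ a) ⊞ d, (d ⊞ a) ⊞ a, g(a, a, d)) ⊞ h(d ⊞ (b ⊞ b) ⊞ a, a ⊞ g(b, b, a) ⊞ (a ⊞ a), h(d, d, b) ⊞ h(d, a, a)) ⊞ h(b ⊞ a ⊞ (a ⊞ a), h(d, a, d), h(d, d, b)), a, b)
Simplify inside:  g(d ⊞ b ⊞ d ⊞ h(h(b ⊞ b, a ⊞ d, a ⊞ (d ⊞ b)), d ⊞ b ⊞ b ⊞ d ⊞ h(a, a, a) ⊞ d, a ⊞ b ⊞ b ⊞ b ⊞ d) ⊞ h((a ⊞ a) ⊞ d, (d ⊞ a) ⊞ a, g(a, a, d)) ⊞ h(d ⊞ (b ⊞ b) ⊞ a, a ⊞ g(b, b, a) ⊞ (a ⊞ a), h(d, d, b) ⊞ h(d, a, a)) ⊞ h(b ⊞ a ⊞ (a ⊞ a), h(d, a, d), h(d, d, b)), a, b)  →  g(b ⊞ d ⊞ d ⊞ h(a ⊞ a ⊞ a ⊞ b, h(d, a, d), h(d, d, b)) ⊞ h(a ⊞ a ⊞ d, a ⊞ a ⊞ d, g(a, a, d)) ⊞ h(a ⊞ b ⊞ b ⊞ d, a ⊞ a ⊞ a ⊞ g(b, b, a), h(d, a, a) ⊞ h(d, d, b)) ⊞ h(h(b ⊞ b, a ⊞ d, a ⊞ b ⊞ d), b ⊞ b ⊞ d ⊞ d ⊞ d ⊞ h(a, a, a), a ⊞ b ⊞ b ⊞ b ⊞ d), a, b)
Sort:  b ⊞ d ⊞ g(b ⊞ d ⊞ d ⊞ h(a ⊞ a ⊞ a ⊞ b, h(d, a, d), h(d, d, b)) ⊞ h(a ⊞ a ⊞ d, a ⊞ a ⊞ d, g(a, a, d)) ⊞ h(a ⊞ b ⊞ b ⊞ d, a ⊞ a ⊞ a ⊞ g(b, b, a), h(d, a, a) ⊞ h(d, d, b)) ⊞ h(h(b ⊞ b, a ⊞ d, a ⊞ b ⊞ d), b ⊞ b ⊞ d ⊞ d ⊞ d ⊞ h(a, a, a), a ⊞ b ⊞ b ⊞ b ⊞ d), a, b)
Rebuild:  h(b ⊞ d ⊞ g(b ⊞ d ⊞ d ⊞ h(a ⊞ a ⊞ a ⊞ b, h(d, a, d), h(d, d, b)) ⊞ h(a ⊞ a ⊞ d, a ⊞ a ⊞ d, g(a, a, d)) ⊞ h(a ⊞ b ⊞ b ⊞ d, a ⊞ a ⊞ a ⊞ g(b, b, a), h(d, a, a) ⊞ h(d, d, b)) ⊞ h(h(b ⊞ b, a ⊞ d, a ⊞ b ⊞ d), b ⊞ b ⊞ d ⊞ d ⊞ d ⊞ h(a, a, a), a ⊞ b ⊞ b ⊞ b ⊞ d), a, b), b, d)

Answer: h(b ⊞ d ⊞ g(b ⊞ d ⊞ d ⊞ h(a ⊞ a ⊞ a ⊞ b, h(d, a, d), h(d, d, b)) ⊞ h(a ⊞ a ⊞ d, a ⊞ a ⊞ d, g(a, a, d)) ⊞ h(a ⊞ b ⊞ b ⊞ d, a ⊞ a ⊞ a ⊞ g(b, b, a), h(d, a, a) ⊞ h(d, d, b)) ⊞ h(h(b ⊞ b, a ⊞ d, a ⊞ b ⊞ d), b ⊞ b ⊞ d ⊞ d ⊞ d ⊞ h(a, a, a), a ⊞ b ⊞ b ⊞ b ⊞ d), a, b), b, d)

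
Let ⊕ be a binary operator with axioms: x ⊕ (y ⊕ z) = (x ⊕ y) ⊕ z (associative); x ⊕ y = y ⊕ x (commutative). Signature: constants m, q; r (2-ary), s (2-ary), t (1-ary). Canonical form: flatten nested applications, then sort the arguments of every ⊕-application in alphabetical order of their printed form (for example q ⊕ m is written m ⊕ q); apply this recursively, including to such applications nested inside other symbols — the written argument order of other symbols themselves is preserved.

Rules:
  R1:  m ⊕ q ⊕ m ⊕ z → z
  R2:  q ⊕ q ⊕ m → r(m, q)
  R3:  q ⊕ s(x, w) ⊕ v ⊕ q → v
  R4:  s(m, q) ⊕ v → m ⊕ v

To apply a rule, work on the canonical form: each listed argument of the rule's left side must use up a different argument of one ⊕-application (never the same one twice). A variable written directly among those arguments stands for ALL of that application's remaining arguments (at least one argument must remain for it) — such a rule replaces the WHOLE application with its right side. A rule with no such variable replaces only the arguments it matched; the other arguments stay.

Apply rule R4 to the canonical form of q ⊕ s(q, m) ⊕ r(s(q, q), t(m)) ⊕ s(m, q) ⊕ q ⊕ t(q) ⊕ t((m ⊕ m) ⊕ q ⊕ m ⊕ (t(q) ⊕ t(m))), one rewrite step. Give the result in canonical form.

Canonical form:  q ⊕ q ⊕ r(s(q, q), t(m)) ⊕ s(m, q) ⊕ s(q, m) ⊕ t(m ⊕ m ⊕ m ⊕ q ⊕ t(m) ⊕ t(q)) ⊕ t(q)
Apply R4:  consuming s(m, q);  v := q ⊕ q ⊕ r(s(q, q), t(m)) ⊕ s(q, m) ⊕ t(m ⊕ m ⊕ m ⊕ q ⊕ t(m) ⊕ t(q)) ⊕ t(q)
Every leftover argument binds to the variable; the entire application is replaced.
Result:  m ⊕ q ⊕ q ⊕ r(s(q, q), t(m)) ⊕ s(q, m) ⊕ t(m ⊕ m ⊕ m ⊕ q ⊕ t(m) ⊕ t(q)) ⊕ t(q)

Answer: m ⊕ q ⊕ q ⊕ r(s(q, q), t(m)) ⊕ s(q, m) ⊕ t(m ⊕ m ⊕ m ⊕ q ⊕ t(m) ⊕ t(q)) ⊕ t(q)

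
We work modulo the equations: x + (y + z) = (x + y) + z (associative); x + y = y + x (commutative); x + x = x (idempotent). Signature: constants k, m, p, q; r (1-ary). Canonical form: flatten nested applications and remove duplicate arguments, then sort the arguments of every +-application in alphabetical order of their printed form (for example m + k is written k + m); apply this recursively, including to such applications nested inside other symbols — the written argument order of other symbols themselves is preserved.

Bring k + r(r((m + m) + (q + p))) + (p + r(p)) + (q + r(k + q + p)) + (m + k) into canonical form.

Answer: k + m + p + q + r(k + p + q) + r(p) + r(r(m + p + q))

Derivation:
Merge nested applications:  k + r(r((m + m) + (q + p))) + p + r(p) + q + r(k + q + p) + m + k
Canonicalize subterm:  r(r((m + m) + (q + p)))  →  r(r(m + p + q))
Simplify inside:  r(k + q + p)  →  r(k + p + q)
Deduplicate:  drop duplicate k
Sort:  k + m + p + q + r(k + p + q) + r(p) + r(r(m + p + q))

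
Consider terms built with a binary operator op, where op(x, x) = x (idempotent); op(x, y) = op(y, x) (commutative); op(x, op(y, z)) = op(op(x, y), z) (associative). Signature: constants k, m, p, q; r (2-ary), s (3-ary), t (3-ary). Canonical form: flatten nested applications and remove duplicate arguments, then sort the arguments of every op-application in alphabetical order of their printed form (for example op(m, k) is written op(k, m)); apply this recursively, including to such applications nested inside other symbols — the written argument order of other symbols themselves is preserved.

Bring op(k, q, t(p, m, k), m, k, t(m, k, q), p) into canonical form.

Answer: op(k, m, p, q, t(m, k, q), t(p, m, k))

Derivation:
Drop duplicates:  drop duplicate k
Sort:  op(k, m, p, q, t(m, k, q), t(p, m, k))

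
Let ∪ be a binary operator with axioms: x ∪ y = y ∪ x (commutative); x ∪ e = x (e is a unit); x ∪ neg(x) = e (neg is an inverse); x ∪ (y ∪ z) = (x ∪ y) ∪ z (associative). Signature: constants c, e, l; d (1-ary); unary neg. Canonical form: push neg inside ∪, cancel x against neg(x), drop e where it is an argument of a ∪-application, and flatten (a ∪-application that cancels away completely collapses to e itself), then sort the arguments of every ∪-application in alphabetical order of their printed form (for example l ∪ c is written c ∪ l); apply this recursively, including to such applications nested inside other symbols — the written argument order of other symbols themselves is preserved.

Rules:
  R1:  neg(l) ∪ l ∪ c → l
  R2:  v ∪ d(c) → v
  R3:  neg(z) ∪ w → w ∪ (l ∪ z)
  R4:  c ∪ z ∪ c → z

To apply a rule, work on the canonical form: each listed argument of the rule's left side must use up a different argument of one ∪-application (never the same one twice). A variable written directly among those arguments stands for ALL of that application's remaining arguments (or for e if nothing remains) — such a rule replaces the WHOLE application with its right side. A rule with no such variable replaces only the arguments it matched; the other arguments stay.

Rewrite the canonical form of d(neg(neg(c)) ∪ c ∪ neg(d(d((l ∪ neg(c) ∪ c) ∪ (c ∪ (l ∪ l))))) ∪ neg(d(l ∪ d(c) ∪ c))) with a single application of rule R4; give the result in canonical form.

Canonical form:  d(c ∪ c ∪ neg(d(c ∪ d(c) ∪ l)) ∪ neg(d(d(c ∪ l ∪ l ∪ l))))
Apply R4:  consuming c, c;  z := neg(d(c ∪ d(c) ∪ l)) ∪ neg(d(d(c ∪ l ∪ l ∪ l)))
Every leftover argument binds to the variable; the entire application is replaced.
New term:  d(neg(d(c ∪ d(c) ∪ l)) ∪ neg(d(d(c ∪ l ∪ l ∪ l))))

Answer: d(neg(d(c ∪ d(c) ∪ l)) ∪ neg(d(d(c ∪ l ∪ l ∪ l))))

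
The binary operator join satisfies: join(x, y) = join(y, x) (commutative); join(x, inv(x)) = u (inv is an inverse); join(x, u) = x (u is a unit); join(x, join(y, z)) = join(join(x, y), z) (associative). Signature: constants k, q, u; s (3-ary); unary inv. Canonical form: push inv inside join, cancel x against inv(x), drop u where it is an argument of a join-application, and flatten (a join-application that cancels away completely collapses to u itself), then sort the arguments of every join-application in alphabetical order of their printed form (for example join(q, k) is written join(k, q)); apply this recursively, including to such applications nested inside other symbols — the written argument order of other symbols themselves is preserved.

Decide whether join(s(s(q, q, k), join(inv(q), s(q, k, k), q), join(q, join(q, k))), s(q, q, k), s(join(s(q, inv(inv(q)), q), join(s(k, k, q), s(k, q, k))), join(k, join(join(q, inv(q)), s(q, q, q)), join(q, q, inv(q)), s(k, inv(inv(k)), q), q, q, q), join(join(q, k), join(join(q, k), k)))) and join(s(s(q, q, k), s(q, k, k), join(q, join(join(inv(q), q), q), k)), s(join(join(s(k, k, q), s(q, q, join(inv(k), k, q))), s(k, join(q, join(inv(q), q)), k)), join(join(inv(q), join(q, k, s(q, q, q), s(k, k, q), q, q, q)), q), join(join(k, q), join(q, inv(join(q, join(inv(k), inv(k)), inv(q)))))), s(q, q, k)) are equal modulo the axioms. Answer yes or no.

Left:  join(s(s(q, q, k), join(inv(q), s(q, k, k), q), join(q, join(q, k))), s(q, q, k), s(join(s(q, inv(inv(q)), q), join(s(k, k, q), s(k, q, k))), join(k, join(join(q, inv(q)), s(q, q, q)), join(q, q, inv(q)), s(k, inv(inv(k)), q), q, q, q), join(join(q, k), join(join(q, k), k))))
  Push inv inside:  distribute inv over join and collapse double inv
  Combine occurrences:  join(s(s(q, q, k), s(q, k, k), join(k, q, q)), s(q, q, k), s(join(s(k, k, q), s(k, q, k), s(q, q, q)), join(k, q, q, q, q, s(k, k, q), s(q, q, q)), join(k, k, k, q, q)))
  Sort:  join(s(join(s(k, k, q), s(k, q, k), s(q, q, q)), join(k, q, q, q, q, s(k, k, q), s(q, q, q)), join(k, k, k, q, q)), s(q, q, k), s(s(q, q, k), s(q, k, k), join(k, q, q)))
Right:  join(s(s(q, q, k), s(q, k, k), join(q, join(join(inv(q), q), q), k)), s(join(join(s(k, k, q), s(q, q, join(inv(k), k, q))), s(k, join(q, join(inv(q), q)), k)), join(join(inv(q), join(q, k, s(q, q, q), s(k, k, q), q, q, q)), q), join(join(k, q), join(q, inv(join(q, join(inv(k), inv(k)), inv(q)))))), s(q, q, k))
  Push inv inside:  distribute inv over join and collapse double inv
  Combine occurrences:  join(s(s(q, q, k), s(q, k, k), join(k, q, q)), s(join(s(k, k, q), s(k, q, k), s(q, q, q)), join(k, q, q, q, q, s(k, k, q), s(q, q, q)), join(k, k, k, q, q)), s(q, q, k))
  Sort arguments:  join(s(join(s(k, k, q), s(k, q, k), s(q, q, q)), join(k, q, q, q, q, s(k, k, q), s(q, q, q)), join(k, k, k, q, q)), s(q, q, k), s(s(q, q, k), s(q, k, k), join(k, q, q)))

Answer: yes — both canonical forms are join(s(join(s(k, k, q), s(k, q, k), s(q, q, q)), join(k, q, q, q, q, s(k, k, q), s(q, q, q)), join(k, k, k, q, q)), s(q, q, k), s(s(q, q, k), s(q, k, k), join(k, q, q)))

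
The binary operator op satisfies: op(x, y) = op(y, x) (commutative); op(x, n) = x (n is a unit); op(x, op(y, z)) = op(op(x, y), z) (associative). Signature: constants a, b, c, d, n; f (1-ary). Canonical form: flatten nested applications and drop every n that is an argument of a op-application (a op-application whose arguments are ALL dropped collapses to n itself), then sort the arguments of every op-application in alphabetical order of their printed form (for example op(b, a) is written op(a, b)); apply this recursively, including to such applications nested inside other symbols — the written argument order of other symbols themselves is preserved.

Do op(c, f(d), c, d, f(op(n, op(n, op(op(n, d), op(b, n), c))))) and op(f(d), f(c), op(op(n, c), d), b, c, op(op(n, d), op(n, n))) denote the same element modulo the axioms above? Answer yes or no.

Left:  op(c, f(d), c, d, f(op(n, op(n, op(op(n, d), op(b, n), c)))))
  Inside:  f(op(n, op(n, op(op(n, d), op(b, n), c))))  →  f(op(b, c, d))
  Sort arguments:  op(c, c, d, f(d), f(op(b, c, d)))
Right:  op(f(d), f(c), op(op(n, c), d), b, c, op(op(n, d), op(n, n)))
  Flatten:  op(f(d), f(c), n, c, d, b, c, n, d, n, n)
  Drop the unit:  drop n (×4)
  Sort:  op(b, c, c, d, d, f(c), f(d))

Answer: no — op(c, c, d, f(d), f(op(b, c, d))) vs op(b, c, c, d, d, f(c), f(d))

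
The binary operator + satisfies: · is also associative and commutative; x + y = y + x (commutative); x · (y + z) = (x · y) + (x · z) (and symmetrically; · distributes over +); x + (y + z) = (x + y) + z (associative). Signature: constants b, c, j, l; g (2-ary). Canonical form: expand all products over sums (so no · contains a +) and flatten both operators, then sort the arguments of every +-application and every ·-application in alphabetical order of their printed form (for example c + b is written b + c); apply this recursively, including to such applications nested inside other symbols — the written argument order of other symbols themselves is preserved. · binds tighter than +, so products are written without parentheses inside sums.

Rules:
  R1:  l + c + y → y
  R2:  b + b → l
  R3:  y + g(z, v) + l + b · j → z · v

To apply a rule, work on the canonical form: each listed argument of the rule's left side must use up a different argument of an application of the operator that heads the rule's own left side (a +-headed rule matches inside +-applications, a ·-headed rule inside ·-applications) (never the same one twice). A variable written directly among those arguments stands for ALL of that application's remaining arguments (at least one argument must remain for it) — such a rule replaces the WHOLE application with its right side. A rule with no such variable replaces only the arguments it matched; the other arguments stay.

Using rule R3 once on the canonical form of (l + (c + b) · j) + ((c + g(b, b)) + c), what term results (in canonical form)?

Canonical form:  b · j + c + c + c · j + g(b, b) + l
R3 matches:  uses b · j, g(b, b), l;  v := b, y := c + c + c · j, z := b
The extension variable absorbs all remaining arguments, so the whole application is rewritten.
New term:  b · b

Answer: b · b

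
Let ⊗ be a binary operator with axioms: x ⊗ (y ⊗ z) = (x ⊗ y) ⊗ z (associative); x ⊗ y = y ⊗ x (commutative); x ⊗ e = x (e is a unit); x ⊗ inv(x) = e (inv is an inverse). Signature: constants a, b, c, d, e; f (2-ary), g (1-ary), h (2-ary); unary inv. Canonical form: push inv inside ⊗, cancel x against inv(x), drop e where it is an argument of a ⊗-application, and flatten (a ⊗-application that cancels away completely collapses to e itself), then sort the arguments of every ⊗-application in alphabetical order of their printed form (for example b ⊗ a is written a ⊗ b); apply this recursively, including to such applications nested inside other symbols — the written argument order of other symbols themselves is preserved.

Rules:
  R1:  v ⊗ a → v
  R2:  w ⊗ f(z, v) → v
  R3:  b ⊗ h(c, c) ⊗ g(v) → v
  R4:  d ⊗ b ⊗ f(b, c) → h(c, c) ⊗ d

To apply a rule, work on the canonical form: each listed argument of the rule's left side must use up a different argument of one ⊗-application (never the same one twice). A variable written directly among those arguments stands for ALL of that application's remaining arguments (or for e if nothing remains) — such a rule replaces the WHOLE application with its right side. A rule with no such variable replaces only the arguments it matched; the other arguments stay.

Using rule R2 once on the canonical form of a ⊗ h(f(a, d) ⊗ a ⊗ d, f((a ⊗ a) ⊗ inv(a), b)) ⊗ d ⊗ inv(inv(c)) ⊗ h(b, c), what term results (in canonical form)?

Canonical form:  a ⊗ c ⊗ d ⊗ h(a ⊗ d ⊗ f(a, d), f(a, b)) ⊗ h(b, c)
Apply R2:  consuming f(a, d);  v := d, w := a ⊗ d, z := a
Every leftover argument binds to the variable; the entire application is replaced.
Result:  a ⊗ c ⊗ d ⊗ h(b, c) ⊗ h(d, f(a, b))

Answer: a ⊗ c ⊗ d ⊗ h(b, c) ⊗ h(d, f(a, b))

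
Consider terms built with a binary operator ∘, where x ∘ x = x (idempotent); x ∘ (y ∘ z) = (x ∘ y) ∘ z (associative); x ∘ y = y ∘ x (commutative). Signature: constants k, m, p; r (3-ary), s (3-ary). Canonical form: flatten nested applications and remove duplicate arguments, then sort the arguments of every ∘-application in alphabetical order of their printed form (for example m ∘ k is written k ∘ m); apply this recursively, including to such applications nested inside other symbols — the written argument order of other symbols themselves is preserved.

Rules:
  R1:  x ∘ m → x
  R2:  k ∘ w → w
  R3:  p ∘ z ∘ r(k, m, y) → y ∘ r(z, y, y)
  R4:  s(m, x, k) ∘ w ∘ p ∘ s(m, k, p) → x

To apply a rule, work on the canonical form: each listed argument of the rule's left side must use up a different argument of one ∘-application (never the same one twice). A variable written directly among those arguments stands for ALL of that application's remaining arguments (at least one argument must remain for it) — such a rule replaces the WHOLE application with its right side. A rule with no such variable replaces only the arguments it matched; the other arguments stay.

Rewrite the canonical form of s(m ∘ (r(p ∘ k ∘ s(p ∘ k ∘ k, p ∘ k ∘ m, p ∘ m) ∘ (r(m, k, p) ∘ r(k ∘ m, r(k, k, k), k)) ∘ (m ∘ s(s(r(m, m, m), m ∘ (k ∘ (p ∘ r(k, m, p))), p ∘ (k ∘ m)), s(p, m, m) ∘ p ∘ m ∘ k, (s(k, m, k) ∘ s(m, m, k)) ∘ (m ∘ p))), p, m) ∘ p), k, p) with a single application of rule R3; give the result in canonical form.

Canonical form:  s(m ∘ p ∘ r(k ∘ m ∘ p ∘ r(k ∘ m, r(k, k, k), k) ∘ r(m, k, p) ∘ s(k ∘ p, k ∘ m ∘ p, m ∘ p) ∘ s(s(r(m, m, m), k ∘ m ∘ p ∘ r(k, m, p), k ∘ m ∘ p), k ∘ m ∘ p ∘ s(p, m, m), m ∘ p ∘ s(k, m, k) ∘ s(m, m, k)), p, m), k, p)
Apply R3:  consuming p, r(k, m, p);  y := p, z := k ∘ m
Every leftover argument binds to the variable; the entire application is replaced.
New term:  s(m ∘ p ∘ r(k ∘ m ∘ p ∘ r(k ∘ m, r(k, k, k), k) ∘ r(m, k, p) ∘ s(k ∘ p, k ∘ m ∘ p, m ∘ p) ∘ s(s(r(m, m, m), p ∘ r(k ∘ m, p, p), k ∘ m ∘ p), k ∘ m ∘ p ∘ s(p, m, m), m ∘ p ∘ s(k, m, k) ∘ s(m, m, k)), p, m), k, p)

Answer: s(m ∘ p ∘ r(k ∘ m ∘ p ∘ r(k ∘ m, r(k, k, k), k) ∘ r(m, k, p) ∘ s(k ∘ p, k ∘ m ∘ p, m ∘ p) ∘ s(s(r(m, m, m), p ∘ r(k ∘ m, p, p), k ∘ m ∘ p), k ∘ m ∘ p ∘ s(p, m, m), m ∘ p ∘ s(k, m, k) ∘ s(m, m, k)), p, m), k, p)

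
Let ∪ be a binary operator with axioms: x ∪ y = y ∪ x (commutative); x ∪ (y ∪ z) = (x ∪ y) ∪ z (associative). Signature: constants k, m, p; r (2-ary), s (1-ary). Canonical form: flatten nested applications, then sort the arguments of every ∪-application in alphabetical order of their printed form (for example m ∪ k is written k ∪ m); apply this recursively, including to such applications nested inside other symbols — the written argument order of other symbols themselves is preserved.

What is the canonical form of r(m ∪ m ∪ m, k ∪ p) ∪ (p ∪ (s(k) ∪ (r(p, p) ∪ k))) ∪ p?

Un-nest:  r(m ∪ m ∪ m, k ∪ p) ∪ p ∪ s(k) ∪ r(p, p) ∪ k ∪ p
Sort arguments:  k ∪ p ∪ p ∪ r(m ∪ m ∪ m, k ∪ p) ∪ r(p, p) ∪ s(k)

Answer: k ∪ p ∪ p ∪ r(m ∪ m ∪ m, k ∪ p) ∪ r(p, p) ∪ s(k)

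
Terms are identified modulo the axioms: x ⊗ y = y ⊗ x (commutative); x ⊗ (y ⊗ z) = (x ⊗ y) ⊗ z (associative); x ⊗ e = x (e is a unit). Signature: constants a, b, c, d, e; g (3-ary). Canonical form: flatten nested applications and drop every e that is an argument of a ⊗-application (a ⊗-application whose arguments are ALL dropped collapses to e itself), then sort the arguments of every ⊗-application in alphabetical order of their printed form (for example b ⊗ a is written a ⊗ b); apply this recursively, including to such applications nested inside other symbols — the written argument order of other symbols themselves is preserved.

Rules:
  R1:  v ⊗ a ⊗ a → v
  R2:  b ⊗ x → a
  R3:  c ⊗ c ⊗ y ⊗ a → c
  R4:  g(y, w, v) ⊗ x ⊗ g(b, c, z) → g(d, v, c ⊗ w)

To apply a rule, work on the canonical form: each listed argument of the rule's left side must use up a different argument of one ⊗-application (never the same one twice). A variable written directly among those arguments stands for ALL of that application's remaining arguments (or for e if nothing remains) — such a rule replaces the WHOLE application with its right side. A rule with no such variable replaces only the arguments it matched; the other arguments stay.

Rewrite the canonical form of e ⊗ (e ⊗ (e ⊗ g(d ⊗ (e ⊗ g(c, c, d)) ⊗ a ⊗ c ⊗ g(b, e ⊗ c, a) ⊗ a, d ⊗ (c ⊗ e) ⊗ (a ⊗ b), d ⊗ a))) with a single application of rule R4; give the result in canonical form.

Canonical form:  g(a ⊗ a ⊗ c ⊗ d ⊗ g(b, c, a) ⊗ g(c, c, d), a ⊗ b ⊗ c ⊗ d, a ⊗ d)
Match R4:  consume g(b, c, a), g(c, c, d);  v := d, w := c, x := a ⊗ a ⊗ c ⊗ d, y := c, z := a
The extension variable absorbs all remaining arguments, so the whole application is rewritten.
Result:  g(g(d, d, c ⊗ c), a ⊗ b ⊗ c ⊗ d, a ⊗ d)

Answer: g(g(d, d, c ⊗ c), a ⊗ b ⊗ c ⊗ d, a ⊗ d)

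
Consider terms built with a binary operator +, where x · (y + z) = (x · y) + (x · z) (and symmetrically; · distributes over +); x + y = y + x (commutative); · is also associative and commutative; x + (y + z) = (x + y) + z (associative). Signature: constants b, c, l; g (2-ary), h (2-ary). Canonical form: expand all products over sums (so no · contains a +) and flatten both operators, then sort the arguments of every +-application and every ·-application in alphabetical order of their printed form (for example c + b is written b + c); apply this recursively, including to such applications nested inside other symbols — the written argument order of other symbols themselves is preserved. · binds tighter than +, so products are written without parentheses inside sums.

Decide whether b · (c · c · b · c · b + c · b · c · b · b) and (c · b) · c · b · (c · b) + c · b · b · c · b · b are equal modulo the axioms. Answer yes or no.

Left:  b · (c · c · b · c · b + c · b · c · b · b)
  Expand products over sums:  b · b · b · c · c · c + b · b · b · b · c · c
  Sort arguments:  b · b · b · b · c · c + b · b · b · c · c · c
Right:  (c · b) · c · b · (c · b) + c · b · b · c · b · b
  Flatten:  b · b · b · c · c · c + b · b · b · b · c · c
  Sort:  b · b · b · b · c · c + b · b · b · c · c · c

Answer: yes — both canonical forms are b · b · b · b · c · c + b · b · b · c · c · c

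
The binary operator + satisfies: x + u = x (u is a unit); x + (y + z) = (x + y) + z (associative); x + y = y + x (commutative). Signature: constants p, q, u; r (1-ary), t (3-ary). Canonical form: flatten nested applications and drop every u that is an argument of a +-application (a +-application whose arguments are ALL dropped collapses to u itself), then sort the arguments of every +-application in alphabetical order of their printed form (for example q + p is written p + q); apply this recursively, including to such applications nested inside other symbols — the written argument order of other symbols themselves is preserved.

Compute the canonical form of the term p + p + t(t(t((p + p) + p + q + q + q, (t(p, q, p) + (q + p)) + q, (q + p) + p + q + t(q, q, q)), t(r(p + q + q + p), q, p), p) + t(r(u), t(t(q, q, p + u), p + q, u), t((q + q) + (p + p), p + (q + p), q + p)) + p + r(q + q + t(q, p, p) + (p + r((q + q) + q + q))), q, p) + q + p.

Canonicalize subterm:  t(t(t((p + p) + p + q + q + q, (t(p, q, p) + (q + p)) + q, (q + p) + p + q + t(q, q, q)), t(r(p + q + q + p), q, p), p) + t(r(u), t(t(q, q, p + u), p + q, u), t((q + q) + (p + p), p + (q + p), q + p)) + p + r(q + q + t(q, p, p) + (p + r((q + q) + q + q))), q, p)  →  t(p + r(p + q + q + r(q + q + q + q) + t(q, p, p)) + t(r(u), t(t(q, q, p), p + q, u), t(p + p + q + q, p + p + q, p + q)) + t(t(p + p + p + q + q + q, p + q + q + t(p, q, p), p + p + q + q + t(q, q, q)), t(r(p + p + q + q), q, p), p), q, p)
Sort arguments:  p + p + p + q + t(p + r(p + q + q + r(q + q + q + q) + t(q, p, p)) + t(r(u), t(t(q, q, p), p + q, u), t(p + p + q + q, p + p + q, p + q)) + t(t(p + p + p + q + q + q, p + q + q + t(p, q, p), p + p + q + q + t(q, q, q)), t(r(p + p + q + q), q, p), p), q, p)

Answer: p + p + p + q + t(p + r(p + q + q + r(q + q + q + q) + t(q, p, p)) + t(r(u), t(t(q, q, p), p + q, u), t(p + p + q + q, p + p + q, p + q)) + t(t(p + p + p + q + q + q, p + q + q + t(p, q, p), p + p + q + q + t(q, q, q)), t(r(p + p + q + q), q, p), p), q, p)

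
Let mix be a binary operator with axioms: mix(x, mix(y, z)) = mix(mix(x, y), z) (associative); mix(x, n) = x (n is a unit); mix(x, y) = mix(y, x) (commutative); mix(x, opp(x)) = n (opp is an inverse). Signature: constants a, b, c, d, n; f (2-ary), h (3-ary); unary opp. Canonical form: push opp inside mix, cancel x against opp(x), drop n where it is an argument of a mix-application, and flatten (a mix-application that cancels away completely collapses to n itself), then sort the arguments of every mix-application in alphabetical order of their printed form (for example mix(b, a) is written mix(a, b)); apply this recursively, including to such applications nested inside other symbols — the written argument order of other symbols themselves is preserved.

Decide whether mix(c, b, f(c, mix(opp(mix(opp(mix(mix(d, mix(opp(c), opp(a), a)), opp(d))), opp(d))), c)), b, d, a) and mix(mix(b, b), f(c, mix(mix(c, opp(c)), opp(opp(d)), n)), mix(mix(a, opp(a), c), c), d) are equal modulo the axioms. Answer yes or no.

Left:  mix(c, b, f(c, mix(opp(mix(opp(mix(mix(d, mix(opp(c), opp(a), a)), opp(d))), opp(d))), c)), b, d, a)
  Push opp inside:  distribute opp over mix and collapse double opp
  Collect terms:  mix(c, b, b, f(c, d), d, a)
  Order the arguments:  mix(a, b, b, c, d, f(c, d))
Right:  mix(mix(b, b), f(c, mix(mix(c, opp(c)), opp(opp(d)), n)), mix(mix(a, opp(a), c), c), d)
  Push opp inside:  distribute opp over mix and collapse double opp
  Cancel inverse pairs:  a cancels
  Collect:  mix(b, b, f(c, d), c, c, d)
  Sort arguments:  mix(b, b, c, c, d, f(c, d))

Answer: no — mix(a, b, b, c, d, f(c, d)) vs mix(b, b, c, c, d, f(c, d))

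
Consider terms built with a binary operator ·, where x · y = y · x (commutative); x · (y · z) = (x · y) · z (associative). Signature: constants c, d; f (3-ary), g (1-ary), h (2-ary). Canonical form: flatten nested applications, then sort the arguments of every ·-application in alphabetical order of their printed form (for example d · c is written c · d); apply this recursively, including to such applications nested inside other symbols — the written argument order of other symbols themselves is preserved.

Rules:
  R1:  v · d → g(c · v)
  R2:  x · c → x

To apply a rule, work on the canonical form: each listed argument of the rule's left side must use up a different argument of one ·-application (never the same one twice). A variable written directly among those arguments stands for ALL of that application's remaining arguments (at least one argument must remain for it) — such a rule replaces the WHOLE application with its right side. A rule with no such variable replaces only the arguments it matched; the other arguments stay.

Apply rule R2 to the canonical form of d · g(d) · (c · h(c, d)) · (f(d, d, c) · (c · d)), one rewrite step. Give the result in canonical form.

Answer: c · d · d · f(d, d, c) · g(d) · h(c, d)

Derivation:
Canonical form:  c · c · d · d · f(d, d, c) · g(d) · h(c, d)
Match R2:  consume c;  x := c · d · d · f(d, d, c) · g(d) · h(c, d)
The variable takes the whole remainder — replace the entire application.
Result:  c · d · d · f(d, d, c) · g(d) · h(c, d)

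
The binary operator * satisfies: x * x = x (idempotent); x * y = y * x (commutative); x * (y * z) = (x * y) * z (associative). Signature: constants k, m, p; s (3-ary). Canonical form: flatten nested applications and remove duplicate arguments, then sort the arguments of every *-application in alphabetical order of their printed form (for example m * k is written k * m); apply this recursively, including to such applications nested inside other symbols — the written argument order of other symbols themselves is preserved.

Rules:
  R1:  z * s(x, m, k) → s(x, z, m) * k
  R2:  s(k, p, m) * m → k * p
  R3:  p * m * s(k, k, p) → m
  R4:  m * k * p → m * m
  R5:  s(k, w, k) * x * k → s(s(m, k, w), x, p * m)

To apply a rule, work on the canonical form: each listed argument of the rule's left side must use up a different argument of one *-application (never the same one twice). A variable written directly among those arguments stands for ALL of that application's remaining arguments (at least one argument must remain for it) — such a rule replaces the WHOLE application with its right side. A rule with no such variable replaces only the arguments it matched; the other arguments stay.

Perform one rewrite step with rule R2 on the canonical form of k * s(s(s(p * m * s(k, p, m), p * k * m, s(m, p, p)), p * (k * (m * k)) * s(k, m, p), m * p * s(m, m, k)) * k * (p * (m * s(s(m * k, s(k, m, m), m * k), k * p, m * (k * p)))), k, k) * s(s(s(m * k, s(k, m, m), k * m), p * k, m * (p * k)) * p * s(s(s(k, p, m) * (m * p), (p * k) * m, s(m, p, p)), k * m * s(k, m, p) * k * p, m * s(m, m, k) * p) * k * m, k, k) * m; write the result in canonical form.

Answer: k * m * s(k * m * p * s(s(k * m, s(k, m, m), k * m), k * p, k * m * p) * s(s(k * p, k * m * p, s(m, p, p)), k * m * p * s(k, m, p), m * p * s(m, m, k)), k, k)

Derivation:
Canonical form:  k * m * s(k * m * p * s(s(k * m, s(k, m, m), k * m), k * p, k * m * p) * s(s(m * p * s(k, p, m), k * m * p, s(m, p, p)), k * m * p * s(k, m, p), m * p * s(m, m, k)), k, k)
R2 matches:  uses m, s(k, p, m)
Result:  k * m * s(k * m * p * s(s(k * m, s(k, m, m), k * m), k * p, k * m * p) * s(s(k * p, k * m * p, s(m, p, p)), k * m * p * s(k, m, p), m * p * s(m, m, k)), k, k)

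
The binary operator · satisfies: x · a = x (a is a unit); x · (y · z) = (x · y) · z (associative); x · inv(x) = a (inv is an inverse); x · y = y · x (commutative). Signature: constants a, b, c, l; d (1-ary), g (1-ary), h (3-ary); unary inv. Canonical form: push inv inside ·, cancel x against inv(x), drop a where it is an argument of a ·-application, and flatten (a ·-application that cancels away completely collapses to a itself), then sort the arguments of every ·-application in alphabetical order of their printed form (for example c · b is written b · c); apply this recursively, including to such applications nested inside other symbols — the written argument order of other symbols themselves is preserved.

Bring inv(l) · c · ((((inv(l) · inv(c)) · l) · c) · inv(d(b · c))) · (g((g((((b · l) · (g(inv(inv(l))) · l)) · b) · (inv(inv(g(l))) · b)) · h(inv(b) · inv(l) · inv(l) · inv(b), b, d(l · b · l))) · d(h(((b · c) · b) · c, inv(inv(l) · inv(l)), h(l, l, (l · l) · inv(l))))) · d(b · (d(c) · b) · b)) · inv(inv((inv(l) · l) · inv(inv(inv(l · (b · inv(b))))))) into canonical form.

Answer: c · d(b · b · b · d(c)) · g(d(h(b · b · c · c, l · l, h(l, l, l))) · g(b · b · b · g(l) · g(l) · l · l) · h(inv(b) · inv(b) · inv(l) · inv(l), b, d(b · l · l))) · inv(d(b · c)) · inv(l) · inv(l)

Derivation:
Push inv inside:  distribute inv over · and collapse double inv
Inverses cancel:  b cancels
Collect terms:  inv(l) · inv(l) · c · inv(d(b · c)) · g(d(h(b · b · c · c, l · l, h(l, l, l))) · g(b · b · b · g(l) · g(l) · l · l) · h(inv(b) · inv(b) · inv(l) · inv(l), b, d(b · l · l))) · d(b · b · b · d(c))
Order the arguments:  c · d(b · b · b · d(c)) · g(d(h(b · b · c · c, l · l, h(l, l, l))) · g(b · b · b · g(l) · g(l) · l · l) · h(inv(b) · inv(b) · inv(l) · inv(l), b, d(b · l · l))) · inv(d(b · c)) · inv(l) · inv(l)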